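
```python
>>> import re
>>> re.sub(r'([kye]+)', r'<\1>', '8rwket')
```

This matches one or more of one of [kye] (captured).
Each match is replaced using the text its own group 1 captured.

'8rw<ke>t'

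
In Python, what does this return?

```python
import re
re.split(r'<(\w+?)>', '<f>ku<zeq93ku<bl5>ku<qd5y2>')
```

['', 'f', 'ku<zeq93ku', 'bl5', 'ku', 'qd5y2', '']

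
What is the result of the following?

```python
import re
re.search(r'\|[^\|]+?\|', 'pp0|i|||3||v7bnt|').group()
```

'|i|'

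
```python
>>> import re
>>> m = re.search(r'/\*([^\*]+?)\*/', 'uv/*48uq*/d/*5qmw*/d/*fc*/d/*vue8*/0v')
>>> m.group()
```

'/*48uq*/'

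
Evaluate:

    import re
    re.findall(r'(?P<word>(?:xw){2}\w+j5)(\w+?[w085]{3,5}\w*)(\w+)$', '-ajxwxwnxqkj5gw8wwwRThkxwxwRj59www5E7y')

[('xwxwnxqkj5gw8wwwRThkxwxwRj5', '9www5E7', 'y')]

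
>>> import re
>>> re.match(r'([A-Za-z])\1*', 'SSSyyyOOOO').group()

The backreference `\1` re-matches whatever the first group consumed, character for character.
`match` is anchored at position 0; if the pattern doesn't fit there, it returns None.
The match spans [0:3] → 'SSS'.
Captured: group 1 = 'S'.

'SSS'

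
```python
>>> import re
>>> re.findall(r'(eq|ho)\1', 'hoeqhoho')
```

['ho']

A backreference is literal: `\1` must see the identical characters the first group matched.
Walking the string: at [4:8] match 'hoho', group 1 = 'ho'.
Because there's exactly one group, `findall` drops the full match and keeps group 1 from the one hit.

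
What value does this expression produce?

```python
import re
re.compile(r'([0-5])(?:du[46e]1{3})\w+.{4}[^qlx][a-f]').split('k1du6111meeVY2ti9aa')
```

The group in the pattern means `split` returns the separators' captures alongside the pieces.

['k', '1', '']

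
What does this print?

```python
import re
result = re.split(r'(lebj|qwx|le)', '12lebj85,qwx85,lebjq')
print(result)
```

Alternation tries branches left to right and keeps the first one that lets the overall match succeed at that position.
With a capturing group present, the delimiter's captured portion is kept in the result list.

['12', 'lebj', '85,', 'qwx', '85,', 'lebj', 'q']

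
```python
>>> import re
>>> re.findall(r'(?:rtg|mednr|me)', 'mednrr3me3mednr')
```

['mednr', 'me', 'mednr']

Alternation tries branches left to right and keeps the first one that lets the overall match succeed at that position.
`findall` yields the raw match text (3 of them) because the pattern has no groups.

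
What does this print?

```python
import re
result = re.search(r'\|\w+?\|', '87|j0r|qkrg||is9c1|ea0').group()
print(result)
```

`search` walks the string left to right and returns the first match it finds.
The match spans [2:7] → '|j0r|'.

|j0r|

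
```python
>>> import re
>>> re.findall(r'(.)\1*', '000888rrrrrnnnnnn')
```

`\1` has to match the exact text group 1 already captured.
Scanning left to right: at [0:3] match '000', group 1 = '0'; at [3:6] match '888', group 1 = '8'; at [6:11] match 'rrrrr', group 1 = 'r'; at [11:17] match 'nnnnnn', group 1 = 'n'.
Because there's exactly one group, `findall` drops the full match and keeps group 1 from each hit.

['0', '8', 'r', 'n']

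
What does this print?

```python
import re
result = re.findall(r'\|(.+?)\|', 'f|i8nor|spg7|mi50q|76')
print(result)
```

One capturing group, so `findall` returns just the captured substring from each match — 2 in all.

['i8nor', 'mi50q']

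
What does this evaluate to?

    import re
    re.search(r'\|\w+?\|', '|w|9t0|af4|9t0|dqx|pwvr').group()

`search` walks the string left to right and returns the first match it finds.
The match spans [0:3] → '|w|'.

'|w|'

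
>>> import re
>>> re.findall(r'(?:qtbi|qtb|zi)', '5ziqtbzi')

No capturing groups, so `findall` returns the 3 full match strings.

['zi', 'qtb', 'zi']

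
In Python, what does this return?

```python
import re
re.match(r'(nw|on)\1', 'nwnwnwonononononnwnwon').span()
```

(0, 4)

`match` is anchored at position 0; if the pattern doesn't fit there, it returns None.
The match spans [0:4] → 'nwnw'.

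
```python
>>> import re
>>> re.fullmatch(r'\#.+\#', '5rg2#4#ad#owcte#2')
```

For `fullmatch`, every character of the input must be accounted for by the pattern.
Here the pattern can't cover the whole string, so the call returns None.

None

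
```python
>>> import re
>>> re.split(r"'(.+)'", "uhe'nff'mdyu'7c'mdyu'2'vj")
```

With a capturing group present, the delimiter's captured portion is kept in the result list.

['uhe', "nff'mdyu'7c'mdyu'2", 'vj']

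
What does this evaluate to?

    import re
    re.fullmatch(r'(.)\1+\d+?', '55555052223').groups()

('5',)

The backreference `\1` re-matches whatever the first group consumed, character for character.
`re.fullmatch` is like wrapping the pattern in `^…$` (in single-line mode).
The match spans [0:11] → '55555052223'.
Captured: group 1 = '5'.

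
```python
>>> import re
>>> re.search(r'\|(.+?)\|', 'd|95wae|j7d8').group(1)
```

`search` walks the string left to right and returns the first match it finds.
The match spans [1:8] → '|95wae|'.
Captured: group 1 = '95wae'.

'95wae'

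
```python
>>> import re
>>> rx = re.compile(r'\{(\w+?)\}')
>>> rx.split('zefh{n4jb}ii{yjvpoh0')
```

['zefh', 'n4jb', 'ii{yjvpoh0']

Matches to split on: at [4:10] → '{n4jb}'.
`re.split` interleaves the captured-group text with the surrounding fragments.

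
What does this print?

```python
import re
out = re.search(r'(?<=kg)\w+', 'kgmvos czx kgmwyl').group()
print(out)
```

Lookahead/lookbehind check context without consuming it, so the matched span excludes the asserted characters.
`search` walks the string left to right and returns the first match it finds.
The match spans [2:6] → 'mvos'.

mvos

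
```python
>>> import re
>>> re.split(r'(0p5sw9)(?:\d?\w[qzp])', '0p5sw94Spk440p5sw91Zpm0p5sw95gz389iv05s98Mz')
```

['', '0p5sw9', 'k44', '0p5sw9', 'm', '0p5sw9', '389iv05s98Mz']

The pattern matches the literal '0p5', then the literal 'sw9' (captured); then optionally a digit, then a word character, then one of [qzp] (non-capturing group).
Matches to split on: at [0:9] → '0p5sw94Sp'; at [12:21] → '0p5sw91Zp'; at [22:31] → '0p5sw95gz'.
`re.split` interleaves the captured-group text with the surrounding fragments.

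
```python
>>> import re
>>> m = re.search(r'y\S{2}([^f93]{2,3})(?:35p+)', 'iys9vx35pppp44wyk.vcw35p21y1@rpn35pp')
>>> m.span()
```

Pattern: a literal 'y', then exactly 2 of a non-whitespace character; then 2 to 3 of any character except [f93] (captured); then the literal '35', then one or more of the literal 'p' (non-capturing group).
`re.search` tries every starting position until one works.
The match spans [1:12] → 'ys9vx35pppp'.
Captured: group 1 = 'vx'.

(1, 12)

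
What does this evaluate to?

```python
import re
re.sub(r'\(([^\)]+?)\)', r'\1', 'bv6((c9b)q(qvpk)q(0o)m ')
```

Matches: at [3:9] → '((c9b)'; at [10:16] → '(qvpk)'; at [17:21] → '(0o)'.
The replacement refers to a captured group, so each match is rewritten using its own captured text.

'bv6(c9bqqvpkq0om '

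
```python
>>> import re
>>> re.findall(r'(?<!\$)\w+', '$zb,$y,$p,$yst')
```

['b', 'st']

The negative lookaround is zero-width — it rules out positions where the adjacent text would match, without consuming anything.
Walking the string: at [2:3] → 'b'; at [12:14] → 'st'.
`findall` yields the raw match text (2 of them) because the pattern has no groups.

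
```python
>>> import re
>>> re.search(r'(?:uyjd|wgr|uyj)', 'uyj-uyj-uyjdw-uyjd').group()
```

Unlike `match`, `search` isn't anchored — it looks for the pattern anywhere in the string.
The match spans [0:3] → 'uyj'.

'uyj'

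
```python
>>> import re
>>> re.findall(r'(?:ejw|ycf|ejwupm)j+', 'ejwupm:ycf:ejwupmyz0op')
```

With no groups in the pattern, `findall` gives back each whole match — 0 here.
Nothing in the string satisfies the pattern, so the list is empty.

[]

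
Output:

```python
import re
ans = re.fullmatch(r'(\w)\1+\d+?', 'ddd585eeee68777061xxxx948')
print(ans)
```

None

A backreference is literal: `\1` must see the identical characters the first group matched.
`re.fullmatch` requires the pattern to consume the entire string.
Here there's no way to consume every character, so the call returns None.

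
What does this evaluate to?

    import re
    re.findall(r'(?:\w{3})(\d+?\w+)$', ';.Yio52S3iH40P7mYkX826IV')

['52S3iH40P7mYkX826IV']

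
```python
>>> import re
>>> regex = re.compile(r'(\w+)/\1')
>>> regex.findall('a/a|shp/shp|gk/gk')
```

['a', 'shp', 'gk']

After group 1 captures some text, `\1` only succeeds where that same text appears again.
`findall` collects group 1 from each match (3 total).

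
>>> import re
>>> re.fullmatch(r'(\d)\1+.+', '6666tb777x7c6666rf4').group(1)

'6'

The match spans [0:19] → '6666tb777x7c6666rf4'.
Captured: group 1 = '6'.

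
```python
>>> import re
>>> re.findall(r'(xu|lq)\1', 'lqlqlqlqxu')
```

['lq', 'lq']

`\1` has to match the exact text group 1 already captured.
Walking the string: at [0:4] match 'lqlq', group 1 = 'lq'; at [4:8] match 'lqlq', group 1 = 'lq'.
Because there's exactly one group, `findall` drops the full match and keeps group 1 from each hit.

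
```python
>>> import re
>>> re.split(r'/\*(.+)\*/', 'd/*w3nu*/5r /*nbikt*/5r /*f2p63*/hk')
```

['d', 'w3nu*/5r /*nbikt*/5r /*f2p63', 'hk']

`re.split` interleaves the captured-group text with the surrounding fragments.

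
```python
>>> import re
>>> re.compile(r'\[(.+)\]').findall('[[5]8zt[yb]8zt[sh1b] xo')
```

`findall` collects group 1 from the one match (1 total).

['[5]8zt[yb]8zt[sh1b']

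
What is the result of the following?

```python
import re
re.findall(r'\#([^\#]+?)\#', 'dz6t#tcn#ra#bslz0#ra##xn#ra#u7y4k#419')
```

['tcn', 'bslz0', 'xn', 'u7y4k']

One capturing group, so `findall` returns just the captured substring from each match — 4 in all.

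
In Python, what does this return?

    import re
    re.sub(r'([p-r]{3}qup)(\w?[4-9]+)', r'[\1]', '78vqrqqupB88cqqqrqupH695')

'78v[qrqqup]cq[qqrqup]'

The pattern matches exactly 3 of a character in [p-r], then the literal 'qup' (captured); then optionally a word character, then one or more of a character in [4-9] (captured).
Each match is replaced using the text its own group 1 captured.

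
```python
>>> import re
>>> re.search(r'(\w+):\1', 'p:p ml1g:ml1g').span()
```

(0, 3)

`\1` has to match the exact text group 1 already captured.
Unlike `match`, `search` isn't anchored — it looks for the pattern anywhere in the string.
The match spans [0:3] → 'p:p'.
Captured: group 1 = 'p'.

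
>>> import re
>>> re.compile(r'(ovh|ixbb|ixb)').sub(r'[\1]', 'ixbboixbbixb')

'[ixbb]o[ixbb][ixb]'

Branches in `(...|...)` are attempted left-to-right; the first branch that allows the whole pattern to succeed is taken.
Each match is replaced using the text its own group 1 captured.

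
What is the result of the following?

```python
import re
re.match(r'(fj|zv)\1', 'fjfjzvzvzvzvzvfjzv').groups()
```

The backreference `\1` re-matches whatever the first group consumed, character for character.
`match` is anchored at position 0; if the pattern doesn't fit there, it returns None.
The match spans [0:4] → 'fjfj'.
Captured: group 1 = 'fj'.

('fj',)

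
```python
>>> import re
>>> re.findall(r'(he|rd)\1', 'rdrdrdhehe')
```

['rd', 'he']

The backreference `\1` re-matches whatever the first group consumed, character for character.
With a single group, `findall` returns only what that group captured — 2 items.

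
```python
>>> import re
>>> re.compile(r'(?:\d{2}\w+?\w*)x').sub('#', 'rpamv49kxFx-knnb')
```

'rpamv#-knnb'

Pattern: exactly 2 of a digit, then one or more of a word character (lazy), then zero or more of a word character (non-capturing group); then a literal 'x'.
Matches: at [5:11] → '49kxFx'.
Every occurrence is swapped for '#'.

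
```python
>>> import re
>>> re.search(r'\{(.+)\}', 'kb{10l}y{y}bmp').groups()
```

`re.search` tries every starting position until one works.
The match spans [2:11] → '{10l}y{y}'.
Captured: group 1 = '10l}y{y'.

('10l}y{y',)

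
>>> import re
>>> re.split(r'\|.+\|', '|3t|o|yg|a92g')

Matches to split on: at [0:9] → '|3t|o|yg|'.
The string is cut at each match, leaving 2 pieces.

['', 'a92g']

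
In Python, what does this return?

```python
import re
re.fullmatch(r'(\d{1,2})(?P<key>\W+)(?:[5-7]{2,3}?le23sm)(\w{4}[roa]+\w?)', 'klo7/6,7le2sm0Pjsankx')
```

The pattern matches 1 to 2 of a digit (captured); then one or more of a non-word character (captured as 'key'); then 2 to 3 of a character in [5-7] (lazy), then the literal 'le2', then the literal '3sm' (non-capturing group); then exactly 4 of a word character, then one or more of one of [roa], then optionally a word character (captured).
`fullmatch` succeeds only if the pattern covers the string from start to end.
Here the pattern can't cover the whole string, so the call returns None.

None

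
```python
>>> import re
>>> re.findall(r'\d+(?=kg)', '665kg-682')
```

['665']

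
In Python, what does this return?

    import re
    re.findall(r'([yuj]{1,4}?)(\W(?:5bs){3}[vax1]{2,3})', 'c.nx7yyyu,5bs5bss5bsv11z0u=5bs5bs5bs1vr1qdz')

This matches 1 to 4 of one of [yuj] (lazy) (captured); then a non-word character, then the literal '5bs' repeated 3 times, then 2 to 3 of one of [vax1] (captured).
Scanning left to right: at [25:38] match 'u=5bs5bs5bs1v', groups = ('u', '=5bs5bs5bs1v').
Multiple groups make `findall` return tuples — one 2-tuple for the one match.

[('u', '=5bs5bs5bs1v')]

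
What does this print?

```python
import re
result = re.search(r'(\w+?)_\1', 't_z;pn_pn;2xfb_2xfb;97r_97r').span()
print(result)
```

The backreference `\1` re-matches whatever the first group consumed, character for character.
The match spans [4:9] → 'pn_pn'.

(4, 9)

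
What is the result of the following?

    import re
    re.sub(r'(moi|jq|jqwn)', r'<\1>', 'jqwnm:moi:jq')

Alternation tries branches left to right and keeps the first one that lets the overall match succeed at that position.
Matches: at [0:2] → 'jq'; at [6:9] → 'moi'; at [10:12] → 'jq'.
`\1` in the replacement pulls in group 1's text for each match.

'<jq>wnm:<moi>:<jq>'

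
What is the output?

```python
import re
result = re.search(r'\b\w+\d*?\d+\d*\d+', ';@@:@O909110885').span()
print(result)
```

The pattern matches a word boundary (`\b`, zero-width); then one or more of a word character, then zero or more of a digit (lazy); then one or more of a digit, then zero or more of a digit; then one or more of a digit.
`re.search` tries every starting position until one works.
The match spans [5:15] → 'O909110885'.

(5, 15)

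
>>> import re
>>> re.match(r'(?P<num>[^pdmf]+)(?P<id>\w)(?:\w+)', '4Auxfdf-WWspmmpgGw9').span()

(0, 7)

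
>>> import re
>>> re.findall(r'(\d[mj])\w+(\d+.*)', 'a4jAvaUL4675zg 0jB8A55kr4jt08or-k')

With 2 capturing groups, `findall` returns a 2-tuple per match.

[('4j', '5zg 0jB8A55kr4jt08or-k')]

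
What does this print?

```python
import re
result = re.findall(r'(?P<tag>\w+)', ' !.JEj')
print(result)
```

['JEj']

This matches one or more of a word character (captured as 'tag').
Scanning left to right: at [3:6] match 'JEj', group 1 = 'JEj'.
`findall` collects group 1 from the one match (1 total).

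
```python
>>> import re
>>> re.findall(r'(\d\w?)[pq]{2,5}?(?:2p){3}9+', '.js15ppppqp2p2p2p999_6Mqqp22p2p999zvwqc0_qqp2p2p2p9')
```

['5p', '0_']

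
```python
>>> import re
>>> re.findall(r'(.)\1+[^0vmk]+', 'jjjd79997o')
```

The backreference `\1` re-matches whatever the first group consumed, character for character.
`findall` collects group 1 from the one match (1 total).

['j']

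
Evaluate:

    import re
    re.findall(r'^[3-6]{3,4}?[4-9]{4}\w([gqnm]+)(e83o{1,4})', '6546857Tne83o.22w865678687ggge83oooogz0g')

[('n', 'e83o')]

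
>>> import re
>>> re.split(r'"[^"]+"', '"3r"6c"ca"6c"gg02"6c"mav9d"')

`split` removes every match and returns the 5 fragments in between.

['', '6c', '6c', '6c', '']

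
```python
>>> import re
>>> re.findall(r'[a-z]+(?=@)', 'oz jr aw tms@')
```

['tms']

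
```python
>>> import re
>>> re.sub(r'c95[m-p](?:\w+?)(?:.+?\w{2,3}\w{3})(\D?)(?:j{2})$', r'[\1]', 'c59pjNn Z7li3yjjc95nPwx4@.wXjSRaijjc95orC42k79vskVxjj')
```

'c59pjNn Z7li3yjj[x]'

Pattern: the literal 'c95', then a character in [m-p]; then one or more of a word character (lazy) (non-capturing group); then one or more of any character (lazy), then 2 to 3 of a word character, then exactly 3 of a word character (non-capturing group); then optionally a non-digit (captured); then exactly 2 of a literal 'j' (non-capturing group); then anchored at the end.
Lazy quantifiers expand one character at a time until the remainder of the pattern can match.
Matches: at [16:53] → 'c95nPwx4@.wXjSRaijjc95orC42k79vskVxjj'.
Each match is replaced using the text its own group 1 captured.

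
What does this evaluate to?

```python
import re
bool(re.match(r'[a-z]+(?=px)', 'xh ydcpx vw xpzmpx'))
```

False

`re.match` only tries the pattern at the start of the string.
Here position 0 doesn't satisfy it, so the call returns None, and `bool(None)` is False.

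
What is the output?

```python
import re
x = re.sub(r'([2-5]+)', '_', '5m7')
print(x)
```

_m7

The pattern matches one or more of a character in [2-5] (captured).
Matches: at [0:1] → '5'.
Every occurrence is swapped for '_'.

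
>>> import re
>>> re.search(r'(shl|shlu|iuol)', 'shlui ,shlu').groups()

The match spans [0:3] → 'shl'.
Captured: group 1 = 'shl'.

('shl',)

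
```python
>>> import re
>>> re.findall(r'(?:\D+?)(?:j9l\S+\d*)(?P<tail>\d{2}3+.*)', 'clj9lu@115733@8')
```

With a single group, `findall` returns only what that group captured — 1 item.

['733@8']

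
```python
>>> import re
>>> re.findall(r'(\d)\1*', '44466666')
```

A backreference is literal: `\1` must see the identical characters the first group matched.
One capturing group, so `findall` returns just the captured substring from each match — 2 in all.

['4', '6']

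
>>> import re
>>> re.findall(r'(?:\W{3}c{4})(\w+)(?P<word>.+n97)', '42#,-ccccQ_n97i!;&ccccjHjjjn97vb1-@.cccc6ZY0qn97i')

The pattern matches exactly 3 of a non-word character, then exactly 4 of a literal 'c' (non-capturing group); then one or more of a word character (captured); then one or more of any character, then the literal 'n97' (captured as 'word').
Walking the string: at [2:48] match '#,-ccccQ_n97i!;&ccccjHjjjn97vb1-@.cccc6ZY0qn97', groups = ('Q_n97i', '!;&ccccjHjjjn97vb1-@.cccc6ZY0qn97').
Multiple groups make `findall` return tuples — one 2-tuple for the one match.

[('Q_n97i', '!;&ccccjHjjjn97vb1-@.cccc6ZY0qn97')]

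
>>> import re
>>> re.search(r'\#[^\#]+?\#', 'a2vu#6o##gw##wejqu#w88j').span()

(4, 8)

`search` walks the string left to right and returns the first match it finds.
The match spans [4:8] → '#6o#'.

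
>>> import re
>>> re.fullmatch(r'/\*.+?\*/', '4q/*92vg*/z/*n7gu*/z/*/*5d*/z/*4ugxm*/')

None

For `fullmatch`, every character of the input must be accounted for by the pattern.
Here the pattern can't cover the whole string, so the call returns None.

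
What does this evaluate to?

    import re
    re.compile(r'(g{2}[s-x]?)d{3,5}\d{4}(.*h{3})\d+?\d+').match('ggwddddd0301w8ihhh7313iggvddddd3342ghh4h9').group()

With `match`, the pattern is implicitly anchored at the beginning.
The match spans [0:22] → 'ggwddddd0301w8ihhh7313'.

'ggwddddd0301w8ihhh7313'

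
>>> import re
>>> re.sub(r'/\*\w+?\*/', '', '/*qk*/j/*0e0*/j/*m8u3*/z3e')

'jjz3e'

Matches: at [0:6] → '/*qk*/'; at [7:14] → '/*0e0*/'; at [15:23] → '/*m8u3*/'.
Every occurrence is swapped for ''.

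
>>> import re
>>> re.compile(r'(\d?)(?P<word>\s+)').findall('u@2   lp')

[('2', '   ')]

The pattern matches optionally a digit (captured); then one or more of whitespace (captured as 'word').
Scanning left to right: at [2:6] match '2   ', groups = ('2', '   ').
With 2 capturing groups, `findall` returns a 2-tuple per match.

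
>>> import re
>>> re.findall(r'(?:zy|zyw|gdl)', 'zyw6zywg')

Alternation tries branches left to right and keeps the first one that lets the overall match succeed at that position.
No capturing groups, so `findall` returns the 2 full match strings.

['zy', 'zy']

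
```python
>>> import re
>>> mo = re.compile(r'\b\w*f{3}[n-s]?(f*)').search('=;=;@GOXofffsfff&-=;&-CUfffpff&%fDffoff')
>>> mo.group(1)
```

''

The match spans [5:16] → 'GOXofffsfff'.
Captured: group 1 = ''.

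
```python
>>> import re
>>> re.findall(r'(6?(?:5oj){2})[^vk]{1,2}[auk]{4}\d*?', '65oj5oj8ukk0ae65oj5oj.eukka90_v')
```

Pattern: optionally a literal '6', then the literal '5oj' repeated 2 times (captured); then 1 to 2 of any character except [vk]; then exactly 4 of one of [auk], then zero or more of a digit (lazy).
Scanning left to right: at [14:27] match '65oj5oj.eukka', group 1 = '65oj5oj'.
Because there's exactly one group, `findall` drops the full match and keeps group 1 from the one hit.

['65oj5oj']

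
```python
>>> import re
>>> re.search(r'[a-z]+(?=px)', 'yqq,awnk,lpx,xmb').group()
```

The lookaround is zero-width — it requires the adjacent text to match without consuming it, so the asserted text isn't part of the match.
The match spans [9:10] → 'l'.

'l'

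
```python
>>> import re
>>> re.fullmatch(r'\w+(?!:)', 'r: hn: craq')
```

The negative lookaround is zero-width — it rules out positions where the adjacent text would match, without consuming anything.
`fullmatch` succeeds only if the pattern covers the string from start to end.
Here the string isn't matched end-to-end, so the call returns None.

None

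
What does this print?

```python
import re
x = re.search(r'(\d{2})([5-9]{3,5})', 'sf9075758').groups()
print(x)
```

('90', '75758')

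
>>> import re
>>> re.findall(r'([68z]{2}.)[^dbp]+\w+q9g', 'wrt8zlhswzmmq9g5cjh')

Pattern: exactly 2 of one of [68z], then any character (captured); then one or more of any character except [dbp]; then one or more of a word character, then the literal 'q9g'.
One capturing group, so `findall` returns just the captured substring from the one match — 1 in all.

['8zl']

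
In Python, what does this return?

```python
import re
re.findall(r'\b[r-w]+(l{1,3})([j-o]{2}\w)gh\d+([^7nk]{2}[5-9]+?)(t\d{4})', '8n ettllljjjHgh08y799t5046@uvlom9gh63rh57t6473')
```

With 4 capturing groups, `findall` returns a 4-tuple per match.

[('l', 'om9', 'rh57', 't6473')]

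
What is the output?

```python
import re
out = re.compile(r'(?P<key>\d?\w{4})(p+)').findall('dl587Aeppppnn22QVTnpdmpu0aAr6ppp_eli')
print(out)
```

Pattern: optionally a digit, then exactly 4 of a word character (captured as 'key'); then one or more of a literal 'p' (captured).
Matches: at [2:11] match '587Aepppp', groups = ('587Ae', 'pppp'); at [14:20] match '2QVTnp', groups = ('2QVTn', 'p'); at [24:32] match '0aAr6ppp', groups = ('0aAr6', 'ppp').
2 groups means each result is a tuple of 2 captured strings — 3 here.

[('587Ae', 'pppp'), ('2QVTn', 'p'), ('0aAr6', 'ppp')]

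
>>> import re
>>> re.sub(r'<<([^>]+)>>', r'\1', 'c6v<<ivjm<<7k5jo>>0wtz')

Each match is replaced using the text its own group 1 captured.

'c6vivjm<<7k5jo0wtz'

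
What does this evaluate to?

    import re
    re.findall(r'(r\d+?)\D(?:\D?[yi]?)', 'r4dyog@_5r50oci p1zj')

This matches a literal 'r', then one or more of a digit (lazy) (captured); then a non-digit; then optionally a non-digit, then optionally one of [yi] (non-capturing group).
`findall` collects group 1 from each match (2 total).

['r4', 'r50']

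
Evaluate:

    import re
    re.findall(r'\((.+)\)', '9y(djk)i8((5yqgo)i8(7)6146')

['djk)i8((5yqgo)i8(7']

One capturing group, so `findall` returns just the captured substring from the one match — 1 in all.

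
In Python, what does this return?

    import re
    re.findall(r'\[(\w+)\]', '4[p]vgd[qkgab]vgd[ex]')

Walking the string: at [1:4] match '[p]', group 1 = 'p'; at [7:14] match '[qkgab]', group 1 = 'qkgab'; at [17:21] match '[ex]', group 1 = 'ex'.
`findall` collects group 1 from each match (3 total).

['p', 'qkgab', 'ex']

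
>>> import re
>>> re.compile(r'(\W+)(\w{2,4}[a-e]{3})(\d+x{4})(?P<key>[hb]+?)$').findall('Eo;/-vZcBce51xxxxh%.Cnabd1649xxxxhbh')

[('%.', 'Cnabd', '1649xxxx', 'hbh')]

This matches one or more of a non-word character (captured); then 2 to 4 of a word character, then exactly 3 of a character in [a-e] (captured); then one or more of a digit, then exactly 4 of the literal 'x' (captured); then one or more of one of [hb] (lazy) (captured as 'key'); then anchored at the end.
Walking the string: at [18:36] match '%.Cnabd1649xxxxhbh', groups = ('%.', 'Cnabd', '1649xxxx', 'hbh').
Multiple groups make `findall` return tuples — one 4-tuple for the one match.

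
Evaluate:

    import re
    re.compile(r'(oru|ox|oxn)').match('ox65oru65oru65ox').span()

(0, 2)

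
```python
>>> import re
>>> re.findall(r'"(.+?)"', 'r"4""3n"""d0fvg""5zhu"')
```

['4', '3n', '"d0fvg', '5zhu']

A non-greedy quantifier consumes as few characters as it can — just enough that the remainder of the pattern still matches from where it stops; whatever follows it matches normally.
Matches: at [1:4] match '"4"', group 1 = '4'; at [4:8] match '"3n"', group 1 = '3n'; at [8:16] match '""d0fvg"', group 1 = '"d0fvg'; at [16:22] match '"5zhu"', group 1 = '5zhu'.
`findall` collects group 1 from each match (4 total).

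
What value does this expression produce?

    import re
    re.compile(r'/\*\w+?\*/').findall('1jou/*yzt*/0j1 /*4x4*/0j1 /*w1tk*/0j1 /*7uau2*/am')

Matches: at [4:11] → '/*yzt*/'; at [15:22] → '/*4x4*/'; at [26:34] → '/*w1tk*/'; at [38:47] → '/*7uau2*/'.
Since nothing is captured, `findall` lists the 4 matched substrings directly.

['/*yzt*/', '/*4x4*/', '/*w1tk*/', '/*7uau2*/']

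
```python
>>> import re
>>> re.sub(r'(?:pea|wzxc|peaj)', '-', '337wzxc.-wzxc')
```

'337-.--'

Each match is replaced by '-'.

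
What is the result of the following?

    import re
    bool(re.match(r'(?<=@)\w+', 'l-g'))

False

`match` is anchored at position 0; if the pattern doesn't fit there, it returns None.
Here position 0 doesn't satisfy it, so the call returns None, and `bool(None)` is False.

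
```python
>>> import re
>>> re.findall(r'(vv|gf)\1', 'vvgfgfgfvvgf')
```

['gf']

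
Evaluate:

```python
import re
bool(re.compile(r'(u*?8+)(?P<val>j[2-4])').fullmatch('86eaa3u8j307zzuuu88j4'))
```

The pattern matches zero or more of a literal 'u' (lazy), then one or more of a literal '8' (captured); then a literal 'j', then a character in [2-4] (captured as 'val').
`fullmatch` succeeds only if the pattern covers the string from start to end.
Here the string isn't matched end-to-end, so the call returns None, and `bool(None)` is False.

False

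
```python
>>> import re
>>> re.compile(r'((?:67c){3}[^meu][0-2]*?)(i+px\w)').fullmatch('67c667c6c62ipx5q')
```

The pattern matches the literal '67c' repeated 3 times, then any character except [meu], then zero or more of a character in [0-2] (lazy) (captured); then one or more of a literal 'i', then the literal 'px', then a word character (captured).
`re.fullmatch` requires the pattern to consume the entire string.
Here there's no way to consume every character, so the call returns None.

None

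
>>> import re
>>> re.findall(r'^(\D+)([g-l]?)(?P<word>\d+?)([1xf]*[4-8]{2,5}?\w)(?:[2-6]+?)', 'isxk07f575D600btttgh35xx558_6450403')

4 groups means the one result is a tuple of 4 captured strings — 1 here.

[('isxk', '', '07', 'f575D')]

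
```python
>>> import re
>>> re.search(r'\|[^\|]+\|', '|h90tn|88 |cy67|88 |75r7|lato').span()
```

`re.search` scans for the first position where the pattern succeeds.
The match spans [0:7] → '|h90tn|'.

(0, 7)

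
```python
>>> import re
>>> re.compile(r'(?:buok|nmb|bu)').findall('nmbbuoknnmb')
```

The regex engine tests alternatives in the order written; an earlier branch that matches wins even if a later one would match more.
Scanning left to right: at [0:3] → 'nmb'; at [3:7] → 'buok'; at [8:11] → 'nmb'.
`findall` yields the raw match text (3 of them) because the pattern has no groups.

['nmb', 'buok', 'nmb']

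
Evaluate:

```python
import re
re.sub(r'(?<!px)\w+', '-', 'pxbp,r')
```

'-,-'

The negative lookahead/lookbehind blocks any match where the forbidden context is present.
Matches: at [0:4] → 'pxbp'; at [5:6] → 'r'.
Each match is replaced by '-'.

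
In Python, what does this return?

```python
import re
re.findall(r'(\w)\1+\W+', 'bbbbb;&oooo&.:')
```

['b', 'o']

`\1` has to match the exact text group 1 already captured.
Walking the string: at [0:7] match 'bbbbb;&', group 1 = 'b'; at [7:14] match 'oooo&.:', group 1 = 'o'.
`findall` collects group 1 from each match (2 total).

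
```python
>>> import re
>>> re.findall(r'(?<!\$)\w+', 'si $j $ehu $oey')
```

Because the assertion is negative and zero-width, positions next to the forbidden text are skipped.
Scanning left to right: at [0:2] → 'si'; at [8:10] → 'hu'; at [13:15] → 'ey'.
With no groups in the pattern, `findall` gives back each whole match — 3 here.

['si', 'hu', 'ey']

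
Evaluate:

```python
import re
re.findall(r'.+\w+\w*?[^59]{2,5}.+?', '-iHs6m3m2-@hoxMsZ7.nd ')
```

The pattern matches one or more of any character, then one or more of a word character, then zero or more of a word character (lazy); then 2 to 5 of any character except [59], then one or more of any character (lazy).
`findall` yields the raw match text (1 of them) because the pattern has no groups.

['-iHs6m3m2-@hoxMsZ7.nd ']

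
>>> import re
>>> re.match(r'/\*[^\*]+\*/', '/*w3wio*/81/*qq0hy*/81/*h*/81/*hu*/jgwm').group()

'/*w3wio*/'

`match` is anchored at position 0; if the pattern doesn't fit there, it returns None.
The match spans [0:9] → '/*w3wio*/'.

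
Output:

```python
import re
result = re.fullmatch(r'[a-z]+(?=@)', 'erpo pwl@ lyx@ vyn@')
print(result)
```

None

The lookaround is zero-width — it requires the adjacent text to match without consuming it, so the asserted text isn't part of the match.
`re.fullmatch` is like wrapping the pattern in `^…$` (in single-line mode).
Here the pattern can't cover the whole string, so the call returns None.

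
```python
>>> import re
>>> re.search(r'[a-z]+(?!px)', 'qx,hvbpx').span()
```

(0, 2)

A negative assertion filters positions out without eating any characters.
The match spans [0:2] → 'qx'.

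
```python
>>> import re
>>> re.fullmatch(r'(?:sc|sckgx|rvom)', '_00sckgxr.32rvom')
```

None

`re.fullmatch` is like wrapping the pattern in `^…$` (in single-line mode).
Here there's no way to consume every character, so the call returns None.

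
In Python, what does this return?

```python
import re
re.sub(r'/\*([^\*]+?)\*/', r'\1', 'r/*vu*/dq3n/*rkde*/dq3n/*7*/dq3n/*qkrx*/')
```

'rvudq3nrkdedq3n7dq3nqkrx'

Matches: at [1:7] → '/*vu*/'; at [11:19] → '/*rkde*/'; at [23:28] → '/*7*/'; at [32:40] → '/*qkrx*/'.
Each match is replaced using the text its own group 1 captured.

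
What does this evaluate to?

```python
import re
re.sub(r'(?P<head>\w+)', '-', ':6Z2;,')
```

':-;,'

This matches one or more of a word character (captured as 'head').
Matches: at [1:4] → '6Z2'.
`sub` substitutes '-' at each match site.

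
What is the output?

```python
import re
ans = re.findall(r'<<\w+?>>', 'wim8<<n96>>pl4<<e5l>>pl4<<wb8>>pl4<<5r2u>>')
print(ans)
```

Scanning left to right: at [4:11] → '<<n96>>'; at [14:21] → '<<e5l>>'; at [24:31] → '<<wb8>>'; at [34:42] → '<<5r2u>>'.
With no groups in the pattern, `findall` gives back each whole match — 4 here.

['<<n96>>', '<<e5l>>', '<<wb8>>', '<<5r2u>>']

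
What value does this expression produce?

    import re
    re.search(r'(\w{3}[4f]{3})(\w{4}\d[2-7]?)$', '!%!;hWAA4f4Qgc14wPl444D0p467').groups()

('wPl444', 'D0p467')

The match spans [16:28] → 'wPl444D0p467'.
Captured: group 1 = 'wPl444', group 2 = 'D0p467'.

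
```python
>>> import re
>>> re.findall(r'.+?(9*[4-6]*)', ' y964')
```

This matches one or more of any character (lazy); then zero or more of the literal '9', then zero or more of a character in [4-6] (captured).
Lazy quantifiers expand one character at a time until the remainder of the pattern can match.
Scanning left to right: at [0:1] match ' ', group 1 = ''; at [1:5] match 'y964', group 1 = '964'.
`findall` collects group 1 from each match (2 total).

['', '964']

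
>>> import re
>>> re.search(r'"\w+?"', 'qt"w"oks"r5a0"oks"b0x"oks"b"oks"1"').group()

'"w"'

Unlike `match`, `search` isn't anchored — it looks for the pattern anywhere in the string.
The match spans [2:5] → '"w"'.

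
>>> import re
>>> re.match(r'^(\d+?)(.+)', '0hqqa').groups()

The match spans [0:5] → '0hqqa'.
Captured: group 1 = '0', group 2 = 'hqqa'.

('0', 'hqqa')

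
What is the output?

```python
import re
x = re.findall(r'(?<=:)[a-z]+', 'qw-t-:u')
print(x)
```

Lookahead/lookbehind check context without consuming it, so the matched span excludes the asserted characters.
Walking the string: at [6:7] → 'u'.
No capturing groups, so `findall` returns the 1 full match string.

['u']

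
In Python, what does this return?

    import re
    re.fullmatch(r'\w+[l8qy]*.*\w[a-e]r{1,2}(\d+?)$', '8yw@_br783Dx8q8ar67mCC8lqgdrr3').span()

Pattern: one or more of a word character; then zero or more of one of [l8qy], then zero or more of any character; then a word character, then a character in [a-e], then 1 to 2 of the literal 'r'; then one or more of a digit (lazy) (captured); then anchored at the end.
`re.fullmatch` requires the pattern to consume the entire string.
The match spans [0:30] → '8yw@_br783Dx8q8ar67mCC8lqgdrr3'.
Captured: group 1 = '3'.

(0, 30)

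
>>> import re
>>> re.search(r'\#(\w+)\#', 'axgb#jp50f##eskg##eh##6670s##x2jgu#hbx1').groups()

`search` walks the string left to right and returns the first match it finds.
The match spans [4:11] → '#jp50f#'.
Captured: group 1 = 'jp50f'.

('jp50f',)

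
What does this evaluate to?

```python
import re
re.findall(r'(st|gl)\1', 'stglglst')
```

['gl']

A backreference is literal: `\1` must see the identical characters the first group matched.
Matches: at [2:6] match 'glgl', group 1 = 'gl'.
`findall` collects group 1 from the one match (1 total).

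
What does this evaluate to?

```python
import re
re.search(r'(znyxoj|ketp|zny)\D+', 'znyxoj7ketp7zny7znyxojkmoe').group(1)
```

'zny'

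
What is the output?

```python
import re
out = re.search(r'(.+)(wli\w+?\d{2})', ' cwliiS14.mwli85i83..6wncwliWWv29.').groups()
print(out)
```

The pattern matches one or more of any character (captured); then the literal 'wli', then one or more of a word character (lazy), then exactly 2 of a digit (captured).
`re.search` tries every starting position until one works.
The match spans [0:33] → ' cwliiS14.mwli85i83..6wncwliWWv29'.
Captured: group 1 = ' cwliiS14.mwli85i83..6wnc', group 2 = 'wliWWv29'.

(' cwliiS14.mwli85i83..6wnc', 'wliWWv29')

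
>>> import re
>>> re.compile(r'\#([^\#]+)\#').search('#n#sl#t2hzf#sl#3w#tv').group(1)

'n'

The match spans [0:3] → '#n#'.
Captured: group 1 = 'n'.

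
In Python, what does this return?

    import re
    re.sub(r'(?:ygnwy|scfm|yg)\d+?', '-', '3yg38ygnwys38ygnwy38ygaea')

'3-8ygnwys38-8ygaea'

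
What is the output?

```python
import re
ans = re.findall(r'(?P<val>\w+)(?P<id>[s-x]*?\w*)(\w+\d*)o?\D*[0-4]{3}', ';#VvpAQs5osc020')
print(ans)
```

[('VvpAQs5os', '', 'c')]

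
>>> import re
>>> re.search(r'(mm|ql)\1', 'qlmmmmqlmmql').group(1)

'mm'

The match spans [2:6] → 'mmmm'.
Captured: group 1 = 'mm'.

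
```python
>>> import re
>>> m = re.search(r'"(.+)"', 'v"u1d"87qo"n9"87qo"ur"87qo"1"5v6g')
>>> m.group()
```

'"u1d"87qo"n9"87qo"ur"87qo"1"'

Unlike `match`, `search` isn't anchored — it looks for the pattern anywhere in the string.
The match spans [1:29] → '"u1d"87qo"n9"87qo"ur"87qo"1"'.
Captured: group 1 = 'u1d"87qo"n9"87qo"ur"87qo"1'.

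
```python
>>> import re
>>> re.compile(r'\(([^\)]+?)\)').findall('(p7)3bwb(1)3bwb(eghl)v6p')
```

['p7', '1', 'eghl']

Walking the string: at [0:4] match '(p7)', group 1 = 'p7'; at [8:11] match '(1)', group 1 = '1'; at [15:21] match '(eghl)', group 1 = 'eghl'.
One capturing group, so `findall` returns just the captured substring from each match — 3 in all.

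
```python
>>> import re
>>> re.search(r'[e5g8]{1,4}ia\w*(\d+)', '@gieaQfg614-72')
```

Pattern: 1 to 4 of one of [e5g8], then the literal 'ia', then zero or more of a word character; then one or more of a digit (captured).
`search` walks the string left to right and returns the first match it finds.
Here nothing in the string fits, so the call returns None.

None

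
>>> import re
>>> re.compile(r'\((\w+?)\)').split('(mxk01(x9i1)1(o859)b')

['(mxk01', 'x9i1', '1', 'o859', 'b']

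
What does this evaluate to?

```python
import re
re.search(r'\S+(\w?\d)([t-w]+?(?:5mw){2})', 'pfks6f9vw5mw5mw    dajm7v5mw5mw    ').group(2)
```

The match spans [0:15] → 'pfks6f9vw5mw5mw'.
Captured: group 1 = '9', group 2 = 'vw5mw5mw'.

'vw5mw5mw'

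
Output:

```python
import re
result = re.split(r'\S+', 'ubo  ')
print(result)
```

['', '  ']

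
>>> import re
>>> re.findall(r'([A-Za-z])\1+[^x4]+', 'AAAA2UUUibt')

['A']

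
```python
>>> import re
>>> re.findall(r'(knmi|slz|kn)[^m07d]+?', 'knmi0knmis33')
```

['knmi']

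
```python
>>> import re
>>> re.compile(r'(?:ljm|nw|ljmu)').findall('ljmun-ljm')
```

`|` is ordered: at each position the engine commits to the first alternative that works.
No capturing groups, so `findall` returns the 2 full match strings.

['ljm', 'ljm']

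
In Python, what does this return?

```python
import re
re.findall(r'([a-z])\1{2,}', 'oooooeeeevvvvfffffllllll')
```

['o', 'e', 'v', 'f', 'l']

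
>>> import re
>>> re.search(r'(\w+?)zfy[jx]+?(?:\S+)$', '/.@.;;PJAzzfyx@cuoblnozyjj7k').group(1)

Pattern: one or more of a word character (lazy) (captured); then the literal 'zfy', then one or more of one of [jx] (lazy); then one or more of a non-whitespace character (non-capturing group); then anchored at the end.
Unlike `match`, `search` isn't anchored — it looks for the pattern anywhere in the string.
The match spans [6:28] → 'PJAzzfyx@cuoblnozyjj7k'.
Captured: group 1 = 'PJAz'.

'PJAz'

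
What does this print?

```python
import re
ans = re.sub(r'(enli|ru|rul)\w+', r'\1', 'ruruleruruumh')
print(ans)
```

Each match is replaced using the text its own group 1 captured.

ru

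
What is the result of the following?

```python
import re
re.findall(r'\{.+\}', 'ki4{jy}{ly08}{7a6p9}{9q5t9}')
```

['{jy}{ly08}{7a6p9}{9q5t9}']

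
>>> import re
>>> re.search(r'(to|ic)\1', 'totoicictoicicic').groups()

`\1` has to match the exact text group 1 already captured.
`re.search` scans for the first position where the pattern succeeds.
The match spans [0:4] → 'toto'.
Captured: group 1 = 'to'.

('to',)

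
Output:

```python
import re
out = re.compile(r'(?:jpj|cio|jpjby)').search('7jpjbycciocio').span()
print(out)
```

(1, 4)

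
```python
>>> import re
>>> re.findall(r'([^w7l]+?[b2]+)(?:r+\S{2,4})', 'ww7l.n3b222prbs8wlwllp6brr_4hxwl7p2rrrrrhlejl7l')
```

['p6b', 'p2']

Pattern: one or more of any character except [w7l] (lazy), then one or more of one of [b2] (captured); then one or more of the literal 'r', then 2 to 4 of a non-whitespace character (non-capturing group).
Walking the string: at [21:30] match 'p6brr_4hx', group 1 = 'p6b'; at [33:44] match 'p2rrrrrhlej', group 1 = 'p2'.
Because there's exactly one group, `findall` drops the full match and keeps group 1 from each hit.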